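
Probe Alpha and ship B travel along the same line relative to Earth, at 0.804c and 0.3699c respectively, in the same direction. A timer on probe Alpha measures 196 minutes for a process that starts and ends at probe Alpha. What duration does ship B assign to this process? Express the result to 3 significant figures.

249 minutes

Speed of probe Alpha in ship B's frame: u = (v_A − v_B)/(1 − v_A v_B/c²) = (0.804 − 0.3699)/(1 − 0.804×0.3699) = 0.4341/0.7026004 = 0.61785; |u| = 0.61785c.
At |u| = 0.61785c, γ = (1 − 0.381739)^(−1/2) = 1.2718.
Probe Alpha's interval is proper; time dilation gives Δt_B = γΔτ = 1.2718 × 196 minutes = 249 minutes.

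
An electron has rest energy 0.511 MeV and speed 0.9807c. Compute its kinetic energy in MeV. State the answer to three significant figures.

2.10 MeV

With β = 0.9807, γ = 1/√(1 − 0.9807²) = 1/√0.03822751 = 5.1146.
Kinetic energy: K = (γ − 1)mc² = (5.1146 − 1) × 0.511 MeV = 4.1146 × 0.511 = 2.10 MeV.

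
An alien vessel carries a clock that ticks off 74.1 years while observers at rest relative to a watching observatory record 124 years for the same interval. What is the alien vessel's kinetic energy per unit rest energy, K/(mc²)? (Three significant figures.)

The time-dilation ratio gives γ = 124/74.1 = 1.67341.
K/(mc²) = γ − 1 = 1.67341 − 1 = 0.673.

0.673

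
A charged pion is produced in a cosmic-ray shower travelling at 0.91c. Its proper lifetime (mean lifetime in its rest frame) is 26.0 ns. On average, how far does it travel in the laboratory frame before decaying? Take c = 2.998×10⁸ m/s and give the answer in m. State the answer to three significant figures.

With β = 0.91, γ = 1/√(1 − 0.91²) = 1/√0.1719 = 2.4119.
Lab-frame lifetime: Δt = γτ = 2.4119 × 26.0 ns = 62.709 ns.
Distance: d = vΔt = 0.91 × 2.998×10⁸ m/s × 6.2709×10^-8 s = 17.1 m.

17.1 m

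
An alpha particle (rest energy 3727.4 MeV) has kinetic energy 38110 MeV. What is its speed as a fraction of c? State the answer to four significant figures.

γ = 1 + K/(mc²) = 1 + 38110/3727.4 = 11.224.
β = √(1 − 1/γ²) = √(1 − 0.00793788) = √0.99206212 = 0.9960.

0.9960c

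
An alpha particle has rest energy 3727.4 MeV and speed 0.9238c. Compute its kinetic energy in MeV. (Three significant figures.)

6010 MeV

β² = 0.85340644, so γ = 1/√0.14659356 = 2.6118.
Kinetic energy: K = (γ − 1)mc² = (2.6118 − 1) × 3727.4 MeV = 1.6118 × 3727.4 = 6010 MeV.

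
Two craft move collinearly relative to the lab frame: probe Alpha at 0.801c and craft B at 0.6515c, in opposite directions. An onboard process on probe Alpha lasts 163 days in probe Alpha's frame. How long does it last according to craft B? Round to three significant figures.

546 days

Transform probe Alpha's velocity into craft B's frame: (0.801 + 0.6515)/(1 + 0.801·0.6515) = 1.4525/1.5218515, so the relative speed is 0.95443c.
At |u| = 0.95443c, γ = (1 − 0.910937)^(−1/2) = 3.3508.
The clock on probe Alpha records proper time, so craft B measures Δt = γΔτ = 3.3508 × 163 = 546 days.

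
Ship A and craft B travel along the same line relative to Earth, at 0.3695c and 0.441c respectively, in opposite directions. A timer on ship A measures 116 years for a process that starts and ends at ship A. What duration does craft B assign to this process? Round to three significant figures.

162 years

The velocity of ship A relative to craft B is (0.3695 + 0.441)c / (1 + 0.3695×0.441) = 0.69693c; relative speed 0.69693c.
γ for this relative speed: γ = 1/√(1 − 0.485711) = 1.3944.
The clock on ship A records proper time, so craft B measures Δt = γΔτ = 1.3944 × 116 = 162 years.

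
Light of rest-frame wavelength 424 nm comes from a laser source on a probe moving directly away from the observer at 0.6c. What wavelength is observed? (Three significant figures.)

Relativistic Doppler for wavelength: λ_obs = λ_src · √((1+β)/(1−β)).
With β = 0.6: factor = √(1.6/0.4) = 2.
λ_obs = 424 × 2 = 848 nm.

848 nm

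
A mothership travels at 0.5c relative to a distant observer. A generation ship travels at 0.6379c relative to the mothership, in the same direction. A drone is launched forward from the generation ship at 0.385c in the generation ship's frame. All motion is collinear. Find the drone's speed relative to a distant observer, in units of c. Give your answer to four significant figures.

0.9366c

Compose velocities in two stages. Stage 1 (into S'): u₁ = (0.385+0.6379)/(1+0.385×0.6379) = 0.82122.
Stage 2 (into S): u = (0.82122+0.5)/(1+0.82122×0.5) = 0.93663, so the speed is 0.9366c.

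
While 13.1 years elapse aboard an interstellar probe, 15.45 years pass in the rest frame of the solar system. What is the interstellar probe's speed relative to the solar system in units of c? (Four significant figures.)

γ = Δt/Δτ = 15.45/13.1 = 1.1794.
β = √(1 − 1/γ²) = √(1 − 0.718915) = √0.281085 = 0.5302.

0.5302c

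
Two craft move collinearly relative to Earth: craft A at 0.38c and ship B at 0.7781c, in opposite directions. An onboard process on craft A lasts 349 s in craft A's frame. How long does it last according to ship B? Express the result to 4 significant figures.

778.3 s

Speed of craft A in ship B's frame: u = (v_A + v_B)/(1 + v_A v_B/c²) = (0.38 + 0.7781)/(1 + 0.38×0.7781) = 1.1581/1.295678 = 0.89382; |u| = 0.89382c.
γ for this relative speed: γ = 1/√(1 − 0.798914) = 2.23.
The clock on craft A records proper time, so ship B measures Δt = γΔτ = 2.23 × 349 = 778.3 s.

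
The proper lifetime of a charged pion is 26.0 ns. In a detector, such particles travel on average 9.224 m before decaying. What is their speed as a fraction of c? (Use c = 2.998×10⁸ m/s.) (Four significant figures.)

d = βγcτ ⇒ βγ = d/(cτ) = 9.224 m / (7.7948 m) = 1.1834.
β = (βγ)/√(1+(βγ)²) = 1.1834/√2.40044 = 0.7638.

0.7638c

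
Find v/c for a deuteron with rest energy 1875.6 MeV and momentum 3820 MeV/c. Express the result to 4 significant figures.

0.8976

βγ = pc/(mc²) = 3820/1875.6 = 2.0367.
Since γ² = 1 + (βγ)² = 5.14815, γ = √5.14815 = 2.26895, and β = (βγ)/γ = 2.0367/2.26895 = 0.8976.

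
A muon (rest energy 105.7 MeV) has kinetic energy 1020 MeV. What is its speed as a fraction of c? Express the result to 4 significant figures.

K = (γ−1)mc², so γ = 1 + 1020/105.7 = 10.65.
Then v/c = √(1 − γ⁻²) = √(1 − 0.00881659) = √0.99118341 = 0.9956.

0.9956c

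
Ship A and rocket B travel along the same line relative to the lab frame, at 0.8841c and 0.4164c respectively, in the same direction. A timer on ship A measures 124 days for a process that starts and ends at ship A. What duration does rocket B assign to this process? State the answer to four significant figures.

Speed of ship A in rocket B's frame: u = (v_A − v_B)/(1 − v_A v_B/c²) = (0.8841 − 0.4164)/(1 − 0.8841×0.4164) = 0.4677/0.63186076 = 0.74019; |u| = 0.74019c.
At |u| = 0.74019c, γ = (1 − 0.547881)^(−1/2) = 1.4872.
The clock on ship A records proper time, so rocket B measures Δt = γΔτ = 1.4872 × 124 = 184.4 days.

184.4 days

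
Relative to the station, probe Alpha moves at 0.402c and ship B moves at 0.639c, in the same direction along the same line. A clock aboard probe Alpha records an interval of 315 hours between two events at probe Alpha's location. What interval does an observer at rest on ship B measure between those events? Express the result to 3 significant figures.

332 hours

Speed of probe Alpha in ship B's frame: u = (v_A − v_B)/(1 − v_A v_B/c²) = (0.402 − 0.639)/(1 − 0.402×0.639) = −0.237/0.743122 = −0.31892; |u| = 0.31892c.
At |u| = 0.31892c, γ = (1 − 0.10171)^(−1/2) = 1.0551.
The clock on probe Alpha records proper time, so ship B measures Δt = γΔτ = 1.0551 × 315 = 332 hours.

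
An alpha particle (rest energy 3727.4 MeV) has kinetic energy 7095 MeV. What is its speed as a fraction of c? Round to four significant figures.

0.9388c

K = (γ−1)mc², so γ = 1 + 7095/3727.4 = 2.9035.
Then v/c = √(1 − γ⁻²) = √(1 − 0.11862) = √0.88138 = 0.9388.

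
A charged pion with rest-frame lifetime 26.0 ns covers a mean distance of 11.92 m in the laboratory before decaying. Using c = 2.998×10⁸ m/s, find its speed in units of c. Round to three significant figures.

d = βγcτ ⇒ βγ = d/(cτ) = 11.92 m / (7.7948 m) = 1.5292.
β = (βγ)/√(1+(βγ)²) = 1.5292/√3.33845 = 0.837.

0.837c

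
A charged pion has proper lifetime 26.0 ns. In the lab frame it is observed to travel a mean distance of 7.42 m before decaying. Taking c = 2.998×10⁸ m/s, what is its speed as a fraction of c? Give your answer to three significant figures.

Lab distance = (lab lifetime)·v = γτ·βc, so βγ = d/(cτ) = 7.420/(2.998×10⁸ × 2.600×10^-8) = 0.95192.
With βγ = 0.95192: γ² = 1 + (βγ)² = 1.906152, and β = (βγ)/γ = 0.95192/1.38063 = 0.689.

0.689c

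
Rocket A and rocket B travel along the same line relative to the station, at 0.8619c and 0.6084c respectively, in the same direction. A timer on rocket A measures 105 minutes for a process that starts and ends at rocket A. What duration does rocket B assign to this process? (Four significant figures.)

The velocity of rocket A relative to rocket B is (0.8619 − 0.6084)c / (1 − 0.8619×0.6084) = 0.53299c; relative speed 0.53299c.
At |u| = 0.53299c, γ = (1 − 0.284078)^(−1/2) = 1.1819.
Rocket A's interval is proper; time dilation gives Δt_B = γΔτ = 1.1819 × 105 minutes = 124.1 minutes.

124.1 minutes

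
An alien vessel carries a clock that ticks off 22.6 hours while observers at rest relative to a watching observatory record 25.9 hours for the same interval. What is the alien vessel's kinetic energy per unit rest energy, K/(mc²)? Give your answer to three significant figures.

γ = Δt/Δτ = 25.9/22.6 = 1.14602.
Since K = (γ−1)mc², K/(mc²) = 1.14602 − 1 = 0.146.

0.146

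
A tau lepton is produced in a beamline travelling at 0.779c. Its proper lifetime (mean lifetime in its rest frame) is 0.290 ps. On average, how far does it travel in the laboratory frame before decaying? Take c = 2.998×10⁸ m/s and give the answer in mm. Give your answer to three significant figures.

0.108 mm

γ = 1/√(1 − β²) = 1/√(1 − 0.606841) = 1/√0.393159 = 1/0.627024 = 1.5948.
Lab-frame lifetime: Δt = γτ = 1.5948 × 0.290 ps = 0.46249 ps.
Distance: d = vΔt = 0.779 × 2.998×10⁸ m/s × 4.6249×10^-13 s = 1.08×10^-4 m = 0.108 mm.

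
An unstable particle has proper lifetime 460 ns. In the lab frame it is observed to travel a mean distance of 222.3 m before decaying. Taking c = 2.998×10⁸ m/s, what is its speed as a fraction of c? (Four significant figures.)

0.8498c

Let x = d/(cτ) = 222.3 m / (2.998×10⁸ m/s × 4.600×10^-7 s) = 1.6119. Since d = βγcτ, x = βγ = β/√(1−β²).
Solving: β² = x²/(1+x²) = 2.59822/3.59822 = 0.722085, so β = 0.8498.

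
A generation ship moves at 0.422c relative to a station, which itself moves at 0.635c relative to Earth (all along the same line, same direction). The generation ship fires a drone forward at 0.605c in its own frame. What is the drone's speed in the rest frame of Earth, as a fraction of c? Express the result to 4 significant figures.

0.9563c

Apply u = (u'+v)/(1+u'v) twice. Drone in the station frame: (0.605+0.422)/(1+0.605·0.422) = 1.027/1.25531 = 0.81812c.
That velocity, transformed to the rest frame of Earth: (0.81812+0.635)/(1+0.81812·0.635) = 1.45312/1.5195062 = 0.95631c.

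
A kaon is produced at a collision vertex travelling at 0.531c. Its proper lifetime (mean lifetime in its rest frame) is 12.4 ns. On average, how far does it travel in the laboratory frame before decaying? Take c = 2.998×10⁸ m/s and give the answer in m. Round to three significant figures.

Lorentz factor: γ = (1 − 0.281961)^(−1/2) = 1.1801.
Lab-frame lifetime: Δt = γτ = 1.1801 × 12.4 ns = 14.633 ns.
Distance: d = vΔt = 0.531 × 2.998×10⁸ m/s × 1.4633×10^-8 s = 2.33 m.

2.33 m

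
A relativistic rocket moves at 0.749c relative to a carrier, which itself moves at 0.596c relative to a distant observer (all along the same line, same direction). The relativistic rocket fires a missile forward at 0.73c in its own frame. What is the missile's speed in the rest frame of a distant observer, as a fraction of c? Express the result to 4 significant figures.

0.9887c

Apply u = (u'+v)/(1+u'v) twice. Missile in the carrier frame: (0.73+0.749)/(1+0.73·0.749) = 1.479/1.54677 = 0.95619c.
That velocity, transformed to the rest frame of a distant observer: (0.95619+0.596)/(1+0.95619·0.596) = 1.55219/1.56988924 = 0.98873c.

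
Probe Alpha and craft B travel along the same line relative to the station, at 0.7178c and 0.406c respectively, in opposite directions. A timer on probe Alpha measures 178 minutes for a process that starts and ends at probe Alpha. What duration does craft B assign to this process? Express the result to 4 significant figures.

The velocity of probe Alpha relative to craft B is (0.7178 + 0.406)c / (1 + 0.7178×0.406) = 0.8702c; relative speed 0.8702c.
γ for this relative speed: γ = 1/√(1 − 0.757248) = 2.0296.
The clock on probe Alpha records proper time, so craft B measures Δt = γΔτ = 2.0296 × 178 = 361.3 minutes.

361.3 minutes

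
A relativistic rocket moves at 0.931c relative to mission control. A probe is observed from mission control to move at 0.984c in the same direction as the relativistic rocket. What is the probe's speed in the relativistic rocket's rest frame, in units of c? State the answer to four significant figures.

Transform to the relativistic rocket's frame: u' = (u − v)/(1 − uv/c²).
u' = (0.984 − 0.931)/(1 − 0.984×0.931) = 0.053/0.083896 = 0.63173.
Speed in the relativistic rocket's frame: 0.6317c (in the same direction).

0.6317c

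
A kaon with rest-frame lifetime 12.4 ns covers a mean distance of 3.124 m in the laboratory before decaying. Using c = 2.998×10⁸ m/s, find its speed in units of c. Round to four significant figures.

0.6433c

d = βγcτ ⇒ βγ = d/(cτ) = 3.124 m / (3.71752 m) = 0.84035.
β = (βγ)/√(1+(βγ)²) = 0.84035/√1.706188 = 0.6433.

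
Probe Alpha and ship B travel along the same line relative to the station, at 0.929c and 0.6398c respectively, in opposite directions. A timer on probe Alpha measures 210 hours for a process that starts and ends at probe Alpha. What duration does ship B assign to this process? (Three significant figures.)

1180 hours

Speed of probe Alpha in ship B's frame: u = (v_A + v_B)/(1 + v_A v_B/c²) = (0.929 + 0.6398)/(1 + 0.929×0.6398) = 1.5688/1.5943742 = 0.98396; |u| = 0.98396c.
γ for this relative speed: γ = 1/√(1 − 0.968177) = 5.6057.
Probe Alpha's interval is proper; time dilation gives Δt_B = γΔτ = 5.6057 × 210 hours = 1180 hours.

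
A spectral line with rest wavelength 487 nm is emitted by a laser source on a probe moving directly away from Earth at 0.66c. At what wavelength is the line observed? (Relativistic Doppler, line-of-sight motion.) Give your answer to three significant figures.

Relativistic Doppler for wavelength: λ_obs = λ_src · √((1+β)/(1−β)).
With β = 0.66: factor = √(1.66/0.34) = 2.2096.
λ_obs = 487 × 2.2096 = 1080 nm.

1080 nm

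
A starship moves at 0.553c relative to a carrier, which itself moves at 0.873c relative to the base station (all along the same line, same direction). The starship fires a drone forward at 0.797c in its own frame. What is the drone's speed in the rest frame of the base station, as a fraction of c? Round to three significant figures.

First combine the drone and starship (S''→S'): u₁ = (0.797 + 0.553)/(1 + 0.797×0.553) = 1.35/1.440741 = 0.93702.
Then combine with the carrier (S'→S): u = (0.93702 + 0.873)/(1 + 0.93702×0.873) = 1.81002/1.81801846 = 0.9956.

0.996c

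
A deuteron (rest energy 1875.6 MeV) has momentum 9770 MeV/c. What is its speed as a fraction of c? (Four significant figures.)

0.9821c

pc/(mc²) = 9770/1875.6 = 5.209 = βγ = β/√(1−β²).
So β² = x²/(1 + x²) with x = 5.209: x² = 27.1337, β² = 27.1337/28.1337 = 0.964455, β = 0.9821.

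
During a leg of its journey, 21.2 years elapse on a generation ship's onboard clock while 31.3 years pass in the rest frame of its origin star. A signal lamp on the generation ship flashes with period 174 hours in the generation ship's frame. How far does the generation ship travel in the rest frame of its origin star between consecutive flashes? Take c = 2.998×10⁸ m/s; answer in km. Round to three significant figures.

2.04×10^11 km

γ = Δt/Δτ = 31.3/21.2 = 1.47642.
β = √(1 − 1/γ²) = 0.73569. Lab-frame period = γτ = 1.47642×174 hours = 256.9 hours. Distance = βc × γτ = 0.73569 × 2.998×10⁸ m/s × 924840 s = 2.0398×10^14 m = 2.04×10^11 km.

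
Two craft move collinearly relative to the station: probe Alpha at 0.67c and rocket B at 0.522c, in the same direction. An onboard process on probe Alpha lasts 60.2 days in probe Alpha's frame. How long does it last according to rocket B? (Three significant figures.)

61.8 days

Speed of probe Alpha in rocket B's frame: u = (v_A − v_B)/(1 − v_A v_B/c²) = (0.67 − 0.522)/(1 − 0.67×0.522) = 0.148/0.65026 = 0.2276; |u| = 0.2276c.
At |u| = 0.2276c, γ = (1 − 0.0518018)^(−1/2) = 1.027.
The clock on probe Alpha records proper time, so rocket B measures Δt = γΔτ = 1.027 × 60.2 = 61.8 days.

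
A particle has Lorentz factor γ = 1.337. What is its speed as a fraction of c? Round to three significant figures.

β = √(1 − 1/γ²) = √(1 − 1/1.787569) = √0.440581 = 0.664.

0.664c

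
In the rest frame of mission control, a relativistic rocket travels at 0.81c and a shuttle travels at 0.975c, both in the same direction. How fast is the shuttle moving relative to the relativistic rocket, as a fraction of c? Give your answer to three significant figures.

Transform to the relativistic rocket's frame: u' = (u − v)/(1 − uv/c²).
u' = (0.975 − 0.81)/(1 − 0.975×0.81) = 0.165/0.21025 = 0.78478.
Speed in the relativistic rocket's frame: 0.785c (in the same direction).

0.785c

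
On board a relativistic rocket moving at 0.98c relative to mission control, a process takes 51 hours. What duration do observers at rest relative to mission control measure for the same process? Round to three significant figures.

256 hours

With β = 0.98, γ = 1/√(1 − 0.98²) = 1/√0.0396 = 5.0252.
Time dilation: Δt = γ·Δτ = 5.0252 × 51 = 256 hours.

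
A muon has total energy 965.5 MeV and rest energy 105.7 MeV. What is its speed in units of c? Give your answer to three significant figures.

γ = E/(mc²) = 965.5/105.7 = 9.1343.
β = √(1 − 1/γ²) = √(1 − 0.0119853) = √0.9880147 = 0.994.

0.994c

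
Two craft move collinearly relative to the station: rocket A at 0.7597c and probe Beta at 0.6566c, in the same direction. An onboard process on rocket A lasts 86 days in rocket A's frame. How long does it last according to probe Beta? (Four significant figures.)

87.88 days

Speed of rocket A in probe Beta's frame: u = (v_A − v_B)/(1 − v_A v_B/c²) = (0.7597 − 0.6566)/(1 − 0.7597×0.6566) = 0.1031/0.50118098 = 0.20571; |u| = 0.20571c.
γ for this relative speed: γ = 1/√(1 − 0.0423166) = 1.0219.
Rocket A's interval is proper; time dilation gives Δt_B = γΔτ = 1.0219 × 86 days = 87.88 days.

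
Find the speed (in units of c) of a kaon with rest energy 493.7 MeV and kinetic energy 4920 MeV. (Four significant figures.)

γ = 1 + K/(mc²) = 1 + 4920/493.7 = 10.966.
β = √(1 − 1/γ²) = √(1 − 0.00831579) = √0.99168421 = 0.9958.

0.9958c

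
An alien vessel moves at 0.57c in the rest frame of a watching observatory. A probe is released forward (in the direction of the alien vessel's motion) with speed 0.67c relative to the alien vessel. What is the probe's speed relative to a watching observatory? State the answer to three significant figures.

In units of c, u = (u' + v)/(1 + u'v) with u' = 0.67 and v = 0.57.
Numerator: 0.67 + 0.57 = 1.24. Denominator: 1 + (0.67)(0.57) = 1.3819.
u = 1.24/1.3819 = 0.89732, so the speed is 0.897c.

0.897c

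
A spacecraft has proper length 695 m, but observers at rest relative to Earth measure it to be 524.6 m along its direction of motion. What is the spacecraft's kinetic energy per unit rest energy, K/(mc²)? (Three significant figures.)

Length contraction gives γ = L₀/L = 695/524.6 = 1.32482.
K/(mc²) = γ − 1 = 1.32482 − 1 = 0.325.

0.325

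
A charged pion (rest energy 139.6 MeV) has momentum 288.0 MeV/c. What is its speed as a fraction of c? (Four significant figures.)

pc/(mc²) = 288.0/139.6 = 2.063 = βγ = β/√(1−β²).
So β² = x²/(1 + x²) with x = 2.063: x² = 4.25597, β² = 4.25597/5.25597 = 0.80974, β = 0.8999.

0.8999c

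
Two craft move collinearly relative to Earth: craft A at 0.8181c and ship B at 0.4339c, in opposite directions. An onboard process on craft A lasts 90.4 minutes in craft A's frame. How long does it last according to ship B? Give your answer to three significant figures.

236 minutes

Speed of craft A in ship B's frame: u = (v_A + v_B)/(1 + v_A v_B/c²) = (0.8181 + 0.4339)/(1 + 0.8181×0.4339) = 1.252/1.35497359 = 0.924; |u| = 0.924c.
γ for this relative speed: γ = 1/√(1 − 0.853776) = 2.6151.
Craft A's interval is proper; time dilation gives Δt_B = γΔτ = 2.6151 × 90.4 minutes = 236 minutes.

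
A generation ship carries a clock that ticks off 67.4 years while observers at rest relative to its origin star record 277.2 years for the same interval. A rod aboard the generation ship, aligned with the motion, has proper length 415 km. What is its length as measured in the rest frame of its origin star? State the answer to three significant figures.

101 km

The time-dilation ratio gives γ = 277.2/67.4 = 4.11276.
L = L₀/γ = 415/4.11276 = 101 km.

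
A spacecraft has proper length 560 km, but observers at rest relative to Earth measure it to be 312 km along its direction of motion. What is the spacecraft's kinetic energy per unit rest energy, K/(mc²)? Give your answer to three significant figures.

Length contraction gives γ = L₀/L = 560/312 = 1.79487.
K/(mc²) = γ − 1 = 1.79487 − 1 = 0.795.

0.795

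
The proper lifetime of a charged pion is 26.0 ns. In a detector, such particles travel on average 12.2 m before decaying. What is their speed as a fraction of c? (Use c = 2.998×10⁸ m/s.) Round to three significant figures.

0.843c

Let x = d/(cτ) = 12.20 m / (2.998×10⁸ m/s × 2.600×10^-8 s) = 1.5651. Since d = βγcτ, x = βγ = β/√(1−β²).
Solving: β² = x²/(1+x²) = 2.44954/3.44954 = 0.710106, so β = 0.843.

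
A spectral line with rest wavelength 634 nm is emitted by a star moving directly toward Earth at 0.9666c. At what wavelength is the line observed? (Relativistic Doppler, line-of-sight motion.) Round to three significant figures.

82.6 nm

Relativistic Doppler for wavelength: λ_obs = λ_src · √((1−β)/(1+β)).
With β = 0.9666: factor = √(0.0334/1.9666) = 0.13032.
λ_obs = 634 × 0.13032 = 82.6 nm.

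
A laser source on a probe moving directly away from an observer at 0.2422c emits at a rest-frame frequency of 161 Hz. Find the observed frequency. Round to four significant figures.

Relativistic Doppler (source moving away): f_obs = f_src · √((1−β)/(1+β)).
With β = 0.2422: factor = √(0.7578/1.2422) = 0.78105.
f_obs = 161 × 0.78105 = 125.7 Hz.

125.7 Hz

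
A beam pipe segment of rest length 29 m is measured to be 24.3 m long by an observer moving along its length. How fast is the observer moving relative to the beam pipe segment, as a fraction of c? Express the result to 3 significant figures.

0.546c

Length contraction gives γ = L₀/L = 29/24.3 = 1.1934.
β = √(1 − 1/γ²) = √0.297853 = 0.546.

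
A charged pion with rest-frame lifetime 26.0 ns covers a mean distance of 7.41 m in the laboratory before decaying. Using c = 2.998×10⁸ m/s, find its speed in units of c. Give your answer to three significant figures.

0.689c

Let x = d/(cτ) = 7.410 m / (2.998×10⁸ m/s × 2.600×10^-8 s) = 0.95063. Since d = βγcτ, x = βγ = β/√(1−β²).
Solving: β² = x²/(1+x²) = 0.903697/1.903697 = 0.474706, so β = 0.689.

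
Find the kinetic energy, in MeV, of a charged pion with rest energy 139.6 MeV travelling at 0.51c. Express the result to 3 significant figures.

γ = 1/√(1 − β²) = 1/√(1 − 0.2601) = 1/√0.7399 = 1.16255.
Kinetic energy: K = (γ − 1)mc² = (1.16255 − 1) × 139.6 MeV = 0.16255 × 139.6 = 22.7 MeV.

22.7 MeV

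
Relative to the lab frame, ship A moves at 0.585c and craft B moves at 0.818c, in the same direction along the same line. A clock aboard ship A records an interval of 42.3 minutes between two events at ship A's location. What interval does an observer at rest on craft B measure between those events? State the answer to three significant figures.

The velocity of ship A relative to craft B is (0.585 − 0.818)c / (1 − 0.585×0.818) = −0.44681c; relative speed 0.44681c.
At |u| = 0.44681c, γ = (1 − 0.199639)^(−1/2) = 1.1178.
Ship A's interval is proper; time dilation gives Δt_B = γΔτ = 1.1178 × 42.3 minutes = 47.3 minutes.

47.3 minutes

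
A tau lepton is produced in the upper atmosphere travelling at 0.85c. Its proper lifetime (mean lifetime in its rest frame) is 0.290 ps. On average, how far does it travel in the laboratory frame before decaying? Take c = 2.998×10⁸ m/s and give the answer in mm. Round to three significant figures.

0.140 mm

Lorentz factor: γ = (1 − 0.7225)^(−1/2) = 1.8983.
Lab-frame lifetime: Δt = γτ = 1.8983 × 0.290 ps = 0.55051 ps.
Distance: d = vΔt = 0.85 × 2.998×10⁸ m/s × 5.5051×10^-13 s = 1.40×10^-4 m = 0.140 mm.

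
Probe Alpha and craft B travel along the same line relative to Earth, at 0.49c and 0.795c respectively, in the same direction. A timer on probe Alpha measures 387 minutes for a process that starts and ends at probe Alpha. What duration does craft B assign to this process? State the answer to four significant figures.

446.8 minutes

The velocity of probe Alpha relative to craft B is (0.49 − 0.795)c / (1 − 0.49×0.795) = −0.49963c; relative speed 0.49963c.
At |u| = 0.49963c, γ = (1 − 0.24963)^(−1/2) = 1.1544.
The clock on probe Alpha records proper time, so craft B measures Δt = γΔτ = 1.1544 × 387 = 446.8 minutes.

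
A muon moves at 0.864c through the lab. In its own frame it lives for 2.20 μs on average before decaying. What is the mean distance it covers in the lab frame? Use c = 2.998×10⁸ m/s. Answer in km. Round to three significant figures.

Lorentz factor: γ = (1 − 0.746496)^(−1/2) = 1.9861.
Lab-frame lifetime: Δt = γτ = 1.9861 × 2.20 μs = 4.3694 μs.
Distance: d = vΔt = 0.864 × 2.998×10⁸ m/s × 4.3694×10^-6 s = 1130 m = 1.13 km.

1.13 km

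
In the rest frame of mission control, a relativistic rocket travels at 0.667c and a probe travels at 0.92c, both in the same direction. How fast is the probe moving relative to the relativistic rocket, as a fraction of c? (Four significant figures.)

0.6548c

Transform to the relativistic rocket's frame: u' = (u − v)/(1 − uv/c²).
u' = (0.92 − 0.667)/(1 − 0.92×0.667) = 0.253/0.38636 = 0.65483.
Speed in the relativistic rocket's frame: 0.6548c (in the same direction).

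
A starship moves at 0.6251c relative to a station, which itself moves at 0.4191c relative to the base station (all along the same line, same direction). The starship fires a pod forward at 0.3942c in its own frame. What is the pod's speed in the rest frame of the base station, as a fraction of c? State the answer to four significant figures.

Compose velocities in two stages. Stage 1 (into S'): u₁ = (0.3942+0.6251)/(1+0.3942×0.6251) = 0.81779.
Stage 2 (into S): u = (0.81779+0.4191)/(1+0.81779×0.4191) = 0.92117, so the speed is 0.9212c.

0.9212c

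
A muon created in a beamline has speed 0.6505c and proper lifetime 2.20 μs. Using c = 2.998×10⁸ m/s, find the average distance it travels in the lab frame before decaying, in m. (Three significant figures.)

With β = 0.6505, γ = 1/√(1 − 0.6505²) = 1/√0.57684975 = 1.3166.
Lab-frame lifetime: Δt = γτ = 1.3166 × 2.20 μs = 2.8965 μs.
Distance: d = vΔt = 0.6505 × 2.998×10⁸ m/s × 2.8965×10^-6 s = 565 m.

565 m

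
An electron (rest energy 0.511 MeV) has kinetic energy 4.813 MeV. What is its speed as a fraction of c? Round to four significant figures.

K = (γ−1)mc², so γ = 1 + 4.813/0.511 = 10.419.
Then v/c = √(1 − γ⁻²) = √(1 − 0.00921187) = √0.99078813 = 0.9954.

0.9954c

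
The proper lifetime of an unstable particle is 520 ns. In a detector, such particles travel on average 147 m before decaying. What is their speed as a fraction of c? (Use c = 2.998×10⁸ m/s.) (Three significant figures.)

Lab distance = (lab lifetime)·v = γτ·βc, so βγ = d/(cτ) = 147.0/(2.998×10⁸ × 5.200×10^-7) = 0.94294.
With βγ = 0.94294: γ² = 1 + (βγ)² = 1.889136, and β = (βγ)/γ = 0.94294/1.37446 = 0.686.

0.686c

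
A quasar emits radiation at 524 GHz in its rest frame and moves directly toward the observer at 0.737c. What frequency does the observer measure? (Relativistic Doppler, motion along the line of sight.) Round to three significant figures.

Relativistic Doppler (source moving toward): f_obs = f_src · √((1+β)/(1−β)).
With β = 0.737: factor = √(1.737/0.263) = 2.5699.
f_obs = 524 × 2.5699 = 1350 GHz.

1350 GHz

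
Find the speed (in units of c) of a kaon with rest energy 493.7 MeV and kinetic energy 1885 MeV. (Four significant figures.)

K = (γ−1)mc², so γ = 1 + 1885/493.7 = 4.8181.
Then v/c = √(1 − γ⁻²) = √(1 − 0.0430773) = √0.9569227 = 0.9782.

0.9782c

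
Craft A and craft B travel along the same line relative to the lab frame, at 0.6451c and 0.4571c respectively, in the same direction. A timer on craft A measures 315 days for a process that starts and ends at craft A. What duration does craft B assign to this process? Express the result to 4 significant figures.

326.8 days

Speed of craft A in craft B's frame: u = (v_A − v_B)/(1 − v_A v_B/c²) = (0.6451 − 0.4571)/(1 − 0.6451×0.4571) = 0.188/0.70512479 = 0.26662; |u| = 0.26662c.
At |u| = 0.26662c, γ = (1 − 0.0710862)^(−1/2) = 1.0376.
Craft A's interval is proper; time dilation gives Δt_B = γΔτ = 1.0376 × 315 days = 326.8 days.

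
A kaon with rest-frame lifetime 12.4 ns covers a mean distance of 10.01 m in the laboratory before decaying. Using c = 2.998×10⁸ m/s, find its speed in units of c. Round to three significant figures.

0.937c

Let x = d/(cτ) = 10.01 m / (2.998×10⁸ m/s × 1.240×10^-8 s) = 2.6927. Since d = βγcτ, x = βγ = β/√(1−β²).
Solving: β² = x²/(1+x²) = 7.25063/8.25063 = 0.878797, so β = 0.937.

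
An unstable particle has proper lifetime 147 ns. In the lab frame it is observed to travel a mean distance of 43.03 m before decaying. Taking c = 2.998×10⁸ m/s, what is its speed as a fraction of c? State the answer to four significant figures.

0.6986c

d = βγcτ ⇒ βγ = d/(cτ) = 43.03 m / (44.0706 m) = 0.97639.
β = (βγ)/√(1+(βγ)²) = 0.97639/√1.953337 = 0.6986.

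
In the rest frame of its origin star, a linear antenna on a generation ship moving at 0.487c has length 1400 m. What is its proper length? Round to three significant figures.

With β = 0.487, γ = 1/√(1 − 0.487²) = 1/√0.762831 = 1.1449.
Proper length: L₀ = γ·L = 1.1449 × 1400 = 1600 m.

1600 m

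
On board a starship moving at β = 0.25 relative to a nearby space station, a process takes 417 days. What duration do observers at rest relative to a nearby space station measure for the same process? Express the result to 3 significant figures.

431 days

With β = 0.25, γ = 1/√(1 − 0.25²) = 1/√0.9375 = 1.0328.
The onboard clock measures proper time, so the interval in the rest frame of a nearby space station is dilated: Δt = γ·Δτ = 1.0328 × 417 days = 431 days.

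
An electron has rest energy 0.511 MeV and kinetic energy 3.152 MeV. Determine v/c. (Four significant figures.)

0.9902

γ = 1 + K/(mc²) = 1 + 3.152/0.511 = 7.1683.
β = √(1 − 1/γ²) = √(1 − 0.0194611) = √0.9805389 = 0.9902.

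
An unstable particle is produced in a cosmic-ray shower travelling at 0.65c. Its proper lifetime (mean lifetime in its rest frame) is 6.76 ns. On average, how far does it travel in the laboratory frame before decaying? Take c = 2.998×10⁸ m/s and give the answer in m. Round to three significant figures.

1.73 m

β² = 0.4225, so γ = 1/√0.5775 = 1.3159.
Lab-frame lifetime: Δt = γτ = 1.3159 × 6.76 ns = 8.8955 ns.
Distance: d = vΔt = 0.65 × 2.998×10⁸ m/s × 8.8955×10^-9 s = 1.73 m.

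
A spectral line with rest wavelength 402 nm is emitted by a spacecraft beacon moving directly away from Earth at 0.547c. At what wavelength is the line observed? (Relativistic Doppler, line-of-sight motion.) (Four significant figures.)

Relativistic Doppler for wavelength: λ_obs = λ_src · √((1+β)/(1−β)).
With β = 0.547: factor = √(1.547/0.453) = 1.848.
λ_obs = 402 × 1.848 = 742.9 nm.

742.9 nm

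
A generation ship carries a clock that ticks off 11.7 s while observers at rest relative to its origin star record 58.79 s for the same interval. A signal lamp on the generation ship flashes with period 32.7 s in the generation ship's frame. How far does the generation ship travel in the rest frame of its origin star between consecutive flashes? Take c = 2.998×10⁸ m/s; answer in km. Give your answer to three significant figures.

From Δt = γΔτ: γ = 58.79/11.7 = 5.02479.
β = √(1 − 1/γ²) = 0.98. Lab-frame period = γτ = 5.02479×32.7 s = 164.31 s. Distance = βc × γτ = 0.98 × 2.998×10⁸ m/s × 164.31 s = 4.8275×10^10 m = 4.83×10^7 km.

4.83×10^7 km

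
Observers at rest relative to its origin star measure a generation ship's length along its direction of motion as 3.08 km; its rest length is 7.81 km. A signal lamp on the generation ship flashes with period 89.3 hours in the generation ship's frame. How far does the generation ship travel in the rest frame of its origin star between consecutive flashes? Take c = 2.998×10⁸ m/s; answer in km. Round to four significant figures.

2.246×10^11 km

γ = L₀/L = 7.81/3.08 = 2.53571.
β = √(1 − 1/γ²) = 0.91895. Lab-frame period = γτ = 2.53571×89.3 hours = 226.44 hours. Distance = βc × γτ = 0.91895 × 2.998×10⁸ m/s × 815184 s = 2.2458×10^14 m = 2.246×10^11 km.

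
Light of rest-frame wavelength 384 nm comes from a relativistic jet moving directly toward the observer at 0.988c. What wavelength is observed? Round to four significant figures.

Relativistic Doppler for wavelength: λ_obs = λ_src · √((1−β)/(1+β)).
With β = 0.988: factor = √(0.012/1.988) = 0.077693.
λ_obs = 384 × 0.077693 = 29.83 nm.

29.83 nm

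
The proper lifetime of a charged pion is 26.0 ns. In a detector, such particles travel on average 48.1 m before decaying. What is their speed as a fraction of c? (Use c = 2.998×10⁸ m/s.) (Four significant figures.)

Lab distance = (lab lifetime)·v = γτ·βc, so βγ = d/(cτ) = 48.10/(2.998×10⁸ × 2.600×10^-8) = 6.1708.
With βγ = 6.1708: γ² = 1 + (βγ)² = 39.0788, and β = (βγ)/γ = 6.1708/6.2513 = 0.9871.

0.9871c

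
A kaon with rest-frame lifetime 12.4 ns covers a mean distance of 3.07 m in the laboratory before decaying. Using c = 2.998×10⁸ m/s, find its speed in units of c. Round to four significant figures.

0.6368c

d = βγcτ ⇒ βγ = d/(cτ) = 3.070 m / (3.71752 m) = 0.82582.
β = (βγ)/√(1+(βγ)²) = 0.82582/√1.681979 = 0.6368.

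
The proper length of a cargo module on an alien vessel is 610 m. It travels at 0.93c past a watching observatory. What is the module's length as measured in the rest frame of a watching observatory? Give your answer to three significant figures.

224 m

β² = 0.8649, so γ = 1/√0.1351 = 2.7206.
Along the direction of motion the measured length is L₀/γ = 610/2.7206 = 224 m.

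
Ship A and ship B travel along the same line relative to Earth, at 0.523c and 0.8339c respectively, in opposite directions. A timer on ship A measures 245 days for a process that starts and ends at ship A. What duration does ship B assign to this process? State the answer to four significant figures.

Speed of ship A in ship B's frame: u = (v_A + v_B)/(1 + v_A v_B/c²) = (0.523 + 0.8339)/(1 + 0.523×0.8339) = 1.3569/1.4361297 = 0.94483; |u| = 0.94483c.
γ for this relative speed: γ = 1/√(1 − 0.892704) = 3.0529.
Ship A's interval is proper; time dilation gives Δt_B = γΔτ = 3.0529 × 245 days = 748.0 days.

748.0 days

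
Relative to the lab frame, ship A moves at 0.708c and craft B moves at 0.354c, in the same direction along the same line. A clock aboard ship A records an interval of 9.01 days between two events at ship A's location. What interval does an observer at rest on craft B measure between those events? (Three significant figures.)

Speed of ship A in craft B's frame: u = (v_A − v_B)/(1 − v_A v_B/c²) = (0.708 − 0.354)/(1 − 0.708×0.354) = 0.354/0.749368 = 0.4724; |u| = 0.4724c.
At |u| = 0.4724c, γ = (1 − 0.223162)^(−1/2) = 1.1346.
Ship A's interval is proper; time dilation gives Δt_B = γΔτ = 1.1346 × 9.01 days = 10.2 days.

10.2 days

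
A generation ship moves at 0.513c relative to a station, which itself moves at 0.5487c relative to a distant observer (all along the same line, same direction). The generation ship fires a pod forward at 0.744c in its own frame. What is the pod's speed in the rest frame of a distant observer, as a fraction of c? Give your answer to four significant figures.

0.9728c

First combine the pod and generation ship (S''→S'): u₁ = (0.744 + 0.513)/(1 + 0.744×0.513) = 1.257/1.381672 = 0.90977.
Then combine with the station (S'→S): u = (0.90977 + 0.5487)/(1 + 0.90977×0.5487) = 1.45847/1.499190799 = 0.97284.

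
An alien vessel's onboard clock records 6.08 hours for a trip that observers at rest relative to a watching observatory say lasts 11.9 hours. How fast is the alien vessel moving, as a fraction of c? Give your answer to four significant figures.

0.8596c

γ = Δt/Δτ = 11.9/6.08 = 1.9572.
β = √(1 − 1/γ²) = √(1 − 0.261054) = √0.738946 = 0.8596.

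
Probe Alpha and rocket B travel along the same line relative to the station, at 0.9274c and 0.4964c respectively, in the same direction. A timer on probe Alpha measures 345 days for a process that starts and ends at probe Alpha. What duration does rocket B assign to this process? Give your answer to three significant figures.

The velocity of probe Alpha relative to rocket B is (0.9274 − 0.4964)c / (1 − 0.9274×0.4964) = 0.79868c; relative speed 0.79868c.
γ for this relative speed: γ = 1/√(1 − 0.63789) = 1.6618.
Probe Alpha's interval is proper; time dilation gives Δt_B = γΔτ = 1.6618 × 345 days = 573 days.

573 days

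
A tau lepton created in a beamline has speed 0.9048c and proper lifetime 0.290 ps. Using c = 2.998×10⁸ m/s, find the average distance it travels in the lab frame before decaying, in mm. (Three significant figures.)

With β = 0.9048, γ = 1/√(1 − 0.9048²) = 1/√0.18133696 = 2.3483.
Lab-frame lifetime: Δt = γτ = 2.3483 × 0.290 ps = 0.68101 ps.
Distance: d = vΔt = 0.9048 × 2.998×10⁸ m/s × 6.8101×10^-13 s = 1.85×10^-4 m = 0.185 mm.

0.185 mm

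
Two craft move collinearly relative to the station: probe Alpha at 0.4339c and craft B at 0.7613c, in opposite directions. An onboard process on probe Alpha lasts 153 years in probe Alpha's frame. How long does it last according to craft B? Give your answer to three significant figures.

348 years

The velocity of probe Alpha relative to craft B is (0.4339 + 0.7613)c / (1 + 0.4339×0.7613) = 0.89843c; relative speed 0.89843c.
γ for this relative speed: γ = 1/√(1 − 0.807176) = 2.2773.
The clock on probe Alpha records proper time, so craft B measures Δt = γΔτ = 2.2773 × 153 = 348 years.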